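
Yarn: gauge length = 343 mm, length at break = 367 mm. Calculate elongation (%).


Formula: Elongation (%) = ((L_break - L0) / L0) * 100
Step 1: Extension = 367 - 343 = 24 mm
Step 2: Elongation = (24 / 343) * 100
Step 3: Elongation = 0.069971 * 100 = 6.9971% ≈ 7.0%

7.0%


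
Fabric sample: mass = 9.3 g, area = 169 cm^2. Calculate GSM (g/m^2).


Formula: GSM = mass_g / area_m2
Step 1: Convert area: 169 cm^2 = 169 / 10000 = 0.0169 m^2
Step 2: GSM = 9.3 g / 0.0169 m^2 = 550.3 g/m^2

550.3 g/m^2


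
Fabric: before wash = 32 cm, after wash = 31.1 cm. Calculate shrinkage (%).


Formula: Shrinkage% = ((L_before - L_after) / L_before) * 100
Step 1: Shrinkage = 32 - 31.1 = 0.9 cm
Step 2: Shrinkage% = (0.9 / 32) * 100
Step 3: Shrinkage% = 0.028125 * 100 = 2.8125% ≈ 2.8%

2.8%


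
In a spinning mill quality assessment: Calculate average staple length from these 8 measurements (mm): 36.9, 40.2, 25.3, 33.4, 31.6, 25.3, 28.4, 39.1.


Formula: Mean = sum of lengths / count
Sum = 36.9 + 40.2 + 25.3 + 33.4 + 31.6 + 25.3 + 28.4 + 39.1
Sum = 260.2 mm
Mean = 260.2 / 8 = 32.53 mm

32.53 mm


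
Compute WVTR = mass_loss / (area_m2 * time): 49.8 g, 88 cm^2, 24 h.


Formula: WVTR = mass_loss / (area * time)
Step 1: Convert area: 88 cm^2 = 0.0088 m^2
Step 2: WVTR = 49.8 g / (0.0088 m^2 * 24 h)
Step 3: WVTR = 49.8 / 0.2112 = 235.8 g/m^2/h

235.8 g/m^2/h


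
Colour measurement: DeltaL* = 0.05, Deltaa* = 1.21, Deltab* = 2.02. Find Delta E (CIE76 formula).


Formula: Delta E = sqrt(dL*^2 + da*^2 + db*^2)
Step 1: dL*^2 = 0.05^2 = 0.0025
Step 2: da*^2 = 1.21^2 = 1.4641
Step 3: db*^2 = 2.02^2 = 4.0804
Step 4: Sum = 0.0025 + 1.4641 + 4.0804 = 5.547
Step 5: Delta E = sqrt(5.547) = 2.36

2.36 Delta E


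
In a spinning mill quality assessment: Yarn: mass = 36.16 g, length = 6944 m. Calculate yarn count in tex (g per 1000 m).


Formula: Tex = (mass_g / length_m) * 1000
Substituting: Tex = (36.16 / 6944) * 1000
Intermediate: 36.16 / 6944 = 0.00520737 g/m
Tex = 0.00520737 * 1000 = 5.21 tex

5.21 tex


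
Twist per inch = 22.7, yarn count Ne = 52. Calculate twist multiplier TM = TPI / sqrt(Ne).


Formula: TM = TPI / sqrt(Ne)
Step 1: sqrt(Ne) = sqrt(52) = 7.2111
Step 2: TM = 22.7 / 7.2111 = 3.15

3.15 TM


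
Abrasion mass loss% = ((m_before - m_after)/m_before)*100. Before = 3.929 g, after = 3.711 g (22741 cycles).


Formula: Mass loss% = ((m_before - m_after) / m_before) * 100
Step 1: Mass loss = 3.929 - 3.711 = 0.218 g
Step 2: Ratio = 0.218 / 3.929 = 0.0554849
Step 3: Mass loss% = 0.0554849 * 100 = 5.54849% ≈ 5.55%

5.55%


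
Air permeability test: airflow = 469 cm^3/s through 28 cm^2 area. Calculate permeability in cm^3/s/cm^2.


Formula: Air Permeability = Airflow / Test Area
AP = 469 cm^3/s / 28 cm^2
AP = 16.8 cm^3/s/cm^2

16.8 cm^3/s/cm^2


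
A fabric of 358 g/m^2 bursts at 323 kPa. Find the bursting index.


Formula: Bursting Index = Bursting Strength / Fabric GSM
BI = 323 kPa / 358 g/m^2
BI = 0.902 kPa/(g/m^2)

0.902 kPa/(g/m^2)


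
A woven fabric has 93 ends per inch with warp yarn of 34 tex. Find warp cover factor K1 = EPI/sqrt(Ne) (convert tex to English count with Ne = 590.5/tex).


Formula: K1 = EPI / sqrt(Ne), with Ne = 590.5 / tex_warp
Step 1: Ne = 590.5 / 34 = 17.368
Step 2: sqrt(Ne) = sqrt(17.368) = 4.1675
Step 3: K1 = 93 / 4.1675 = 22.3

22.3


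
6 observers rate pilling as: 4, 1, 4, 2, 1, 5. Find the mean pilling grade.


Formula: Mean = sum / count
Sum = 4 + 1 + 4 + 2 + 1 + 5 = 17
Mean = 17 / 6 = 2.8

2.8


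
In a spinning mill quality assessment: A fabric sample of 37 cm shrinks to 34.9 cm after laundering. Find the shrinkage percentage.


Formula: Shrinkage% = ((L_before - L_after) / L_before) * 100
Step 1: Shrinkage = 37 - 34.9 = 2.1 cm
Step 2: Shrinkage% = (2.1 / 37) * 100
Step 3: Shrinkage% = 0.056757 * 100 = 5.6757% ≈ 5.7%

5.7%


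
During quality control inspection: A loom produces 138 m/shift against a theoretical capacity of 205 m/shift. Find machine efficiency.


Formula: Efficiency% = (Actual output / Theoretical output) * 100
Efficiency% = (138 / 205) * 100
Efficiency% = 0.673171 * 100 = 67.3171% ≈ 67.3%

67.3%


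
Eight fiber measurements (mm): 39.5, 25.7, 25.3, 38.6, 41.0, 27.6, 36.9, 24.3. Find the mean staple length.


Formula: Mean = sum of lengths / count
Sum = 39.5 + 25.7 + 25.3 + 38.6 + 41.0 + 27.6 + 36.9 + 24.3
Sum = 258.9 mm
Mean = 258.9 / 8 = 32.36 mm

32.36 mm


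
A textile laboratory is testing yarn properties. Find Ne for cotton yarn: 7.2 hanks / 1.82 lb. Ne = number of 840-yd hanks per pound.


Formula: Ne = hanks / mass_lb
Substituting: Ne = 7.2 / 1.82
Ne = 4.0

4.0 Ne


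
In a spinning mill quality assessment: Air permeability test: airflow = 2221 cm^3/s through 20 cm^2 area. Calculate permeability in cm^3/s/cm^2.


Formula: Air Permeability = Airflow / Test Area
AP = 2221 cm^3/s / 20 cm^2
AP = 111.1 cm^3/s/cm^2

111.1 cm^3/s/cm^2


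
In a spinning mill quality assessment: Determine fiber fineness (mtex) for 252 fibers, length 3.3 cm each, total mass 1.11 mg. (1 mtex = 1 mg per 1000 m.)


Formula: fineness (mtex) = mass (mg) / total length (km) = (mass_mg / total_length_m) * 1000
Step 1: Convert fiber length: 3.3 cm = 0.033 m
Step 2: Total fiber length = 252 * 0.033 = 8.316 m
Step 3: Linear density = 1.11 mg / 8.316 m = 0.1335 mg/m
Step 4: fineness = 0.1335 * 1000 = 133.5 mtex

133.5 mtex


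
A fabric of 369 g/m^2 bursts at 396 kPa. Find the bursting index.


Formula: Bursting Index = Bursting Strength / Fabric GSM
BI = 396 kPa / 369 g/m^2
BI = 1.073 kPa/(g/m^2)

1.073 kPa/(g/m^2)


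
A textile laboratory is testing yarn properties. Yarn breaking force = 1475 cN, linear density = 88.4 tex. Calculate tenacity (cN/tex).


Formula: Tenacity = Breaking force / Linear density
Tenacity = 1475 cN / 88.4 tex
Tenacity = 16.69 cN/tex

16.69 cN/tex


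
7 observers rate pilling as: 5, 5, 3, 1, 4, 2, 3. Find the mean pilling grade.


Formula: Mean = sum / count
Sum = 5 + 5 + 3 + 1 + 4 + 2 + 3 = 23
Mean = 23 / 7 = 3.3

3.3


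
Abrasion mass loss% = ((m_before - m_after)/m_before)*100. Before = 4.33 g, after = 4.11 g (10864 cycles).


Formula: Mass loss% = ((m_before - m_after) / m_before) * 100
Step 1: Mass loss = 4.33 - 4.11 = 0.22 g
Step 2: Ratio = 0.22 / 4.33 = 0.0508083
Step 3: Mass loss% = 0.0508083 * 100 = 5.08083% ≈ 5.08%

5.08%


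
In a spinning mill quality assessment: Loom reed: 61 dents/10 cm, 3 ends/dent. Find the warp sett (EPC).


Formula: EPC = (dents per 10 cm * ends per dent) / 10
Step 1: Total ends per 10 cm = 61 * 3 = 183
Step 2: EPC = 183 / 10 = 18.3 ends/cm

18.3 ends/cm


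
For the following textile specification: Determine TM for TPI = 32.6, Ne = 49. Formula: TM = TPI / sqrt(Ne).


Formula: TM = TPI / sqrt(Ne)
Step 1: sqrt(Ne) = sqrt(49) = 7
Step 2: TM = 32.6 / 7 = 4.66

4.66 TM


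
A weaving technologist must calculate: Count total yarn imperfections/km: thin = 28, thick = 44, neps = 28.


Formula: Total = thin places + thick places + neps
Total = 28 + 44 + 28
Total = 100 imperfections/km

100 imperfections/km


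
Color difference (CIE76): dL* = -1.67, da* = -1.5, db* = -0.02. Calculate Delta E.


Formula: Delta E = sqrt(dL*^2 + da*^2 + db*^2)
Step 1: dL*^2 = (-1.67)^2 = 2.7889
Step 2: da*^2 = (-1.5)^2 = 2.25
Step 3: db*^2 = (-0.02)^2 = 0.0004
Step 4: Sum = 2.7889 + 2.25 + 0.0004 = 5.0393
Step 5: Delta E = sqrt(5.0393) = 2.24

2.24 Delta E


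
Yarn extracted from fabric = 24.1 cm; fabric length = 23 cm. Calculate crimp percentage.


Formula: Crimp% = ((L_yarn - L_fabric) / L_fabric) * 100
Step 1: Extension = 24.1 - 23 = 1.1 cm
Step 2: Crimp% = (1.1 / 23) * 100
Step 3: Crimp% = 0.047826 * 100 = 4.7826% ≈ 4.8%

4.8%


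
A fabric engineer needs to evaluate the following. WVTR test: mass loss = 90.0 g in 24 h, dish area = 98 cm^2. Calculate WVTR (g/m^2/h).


Formula: WVTR = mass_loss / (area * time)
Step 1: Convert area: 98 cm^2 = 0.0098 m^2
Step 2: WVTR = 90.0 g / (0.0098 m^2 * 24 h)
Step 3: WVTR = 90.0 / 0.2352 = 382.7 g/m^2/h

382.7 g/m^2/h


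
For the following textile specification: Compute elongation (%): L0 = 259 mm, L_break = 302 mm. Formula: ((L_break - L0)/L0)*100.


Formula: Elongation (%) = ((L_break - L0) / L0) * 100
Step 1: Extension = 302 - 259 = 43 mm
Step 2: Elongation = (43 / 259) * 100
Step 3: Elongation = 0.166023 * 100 = 16.6023% ≈ 16.6%

16.6%


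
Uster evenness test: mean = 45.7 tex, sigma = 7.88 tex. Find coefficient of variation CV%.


Formula: CV% = (standard deviation / mean) * 100
Step 1: Ratio = 7.88 / 45.7 = 0.172429
Step 2: CV% = 0.172429 * 100 = 17.2429% ≈ 17.2%

17.2%


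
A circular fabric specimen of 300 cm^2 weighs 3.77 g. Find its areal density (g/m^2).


Formula: GSM = mass_g / area_m2
Step 1: Convert area: 300 cm^2 = 300 / 10000 = 0.03 m^2
Step 2: GSM = 3.77 g / 0.03 m^2 = 125.7 g/m^2

125.7 g/m^2


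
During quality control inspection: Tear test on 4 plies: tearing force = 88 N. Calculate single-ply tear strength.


Formula: Per-ply strength = Total force / Number of plies
Per-ply = 88 N / 4
Per-ply = 22 N

22 N


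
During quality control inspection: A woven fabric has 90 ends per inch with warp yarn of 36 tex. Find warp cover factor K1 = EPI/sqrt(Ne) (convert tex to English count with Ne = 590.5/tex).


Formula: K1 = EPI / sqrt(Ne), with Ne = 590.5 / tex_warp
Step 1: Ne = 590.5 / 36 = 16.403
Step 2: sqrt(Ne) = sqrt(16.403) = 4.0501
Step 3: K1 = 90 / 4.0501 = 22.2

22.2


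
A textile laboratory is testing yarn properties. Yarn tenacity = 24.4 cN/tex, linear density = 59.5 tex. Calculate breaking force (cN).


Formula: Breaking force = Tenacity * Linear density
F = 24.4 cN/tex * 59.5 tex
F = 1451.80 cN

1451.80 cN


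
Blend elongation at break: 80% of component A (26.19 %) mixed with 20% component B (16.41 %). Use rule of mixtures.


Formula: Blend property = (fraction_A * property_A) + (fraction_B * property_B)
Step 1: Contribution A = 80/100 * 26.19 % = 20.952 %
Step 2: Contribution B = 20/100 * 16.41 % = 3.282 %
Step 3: Blend elongation at break = 20.952 + 3.282 = 24.234 %

24.234 %


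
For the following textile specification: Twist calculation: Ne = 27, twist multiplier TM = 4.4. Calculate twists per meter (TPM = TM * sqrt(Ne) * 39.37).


Formula: TPM = TM * sqrt(Ne) * 39.37
Step 1: sqrt(Ne) = sqrt(27) = 5.1962
Step 2: TM * sqrt(Ne) = 4.4 * 5.1962 = 22.8633
Step 3: TPM = 22.8633 * 39.37 = 900 twists/m

900 twists/m


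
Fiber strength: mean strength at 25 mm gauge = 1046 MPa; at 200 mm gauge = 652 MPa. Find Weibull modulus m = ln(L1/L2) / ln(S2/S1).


Formula: m = ln(L1/L2) / ln(S2/S1)
Step 1: ln(L1/L2) = ln(25/200) = -2.07944
Step 2: S2/S1 = 652/1046 = 0.62333
Step 3: ln(S2/S1) = ln(0.62333) = -0.47268
Step 4: m = -2.07944 / -0.47268 = 4.40

4.40 (Weibull m)


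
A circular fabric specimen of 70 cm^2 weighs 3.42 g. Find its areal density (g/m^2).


Formula: GSM = mass_g / area_m2
Step 1: Convert area: 70 cm^2 = 70 / 10000 = 0.007 m^2
Step 2: GSM = 3.42 g / 0.007 m^2 = 488.6 g/m^2

488.6 g/m^2


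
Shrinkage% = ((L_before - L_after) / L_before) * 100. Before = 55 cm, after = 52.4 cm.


Formula: Shrinkage% = ((L_before - L_after) / L_before) * 100
Step 1: Shrinkage = 55 - 52.4 = 2.6 cm
Step 2: Shrinkage% = (2.6 / 55) * 100
Step 3: Shrinkage% = 0.047273 * 100 = 4.7273% ≈ 4.7%

4.7%


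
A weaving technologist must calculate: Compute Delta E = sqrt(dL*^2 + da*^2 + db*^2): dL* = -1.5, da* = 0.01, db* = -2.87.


Formula: Delta E = sqrt(dL*^2 + da*^2 + db*^2)
Step 1: dL*^2 = (-1.5)^2 = 2.25
Step 2: da*^2 = 0.01^2 = 0.0001
Step 3: db*^2 = (-2.87)^2 = 8.2369
Step 4: Sum = 2.25 + 0.0001 + 8.2369 = 10.487
Step 5: Delta E = sqrt(10.487) = 3.24

3.24 Delta E


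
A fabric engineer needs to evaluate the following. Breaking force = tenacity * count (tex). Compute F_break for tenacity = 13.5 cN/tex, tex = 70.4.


Formula: Breaking force = Tenacity * Linear density
F = 13.5 cN/tex * 70.4 tex
F = 950.40 cN

950.40 cN


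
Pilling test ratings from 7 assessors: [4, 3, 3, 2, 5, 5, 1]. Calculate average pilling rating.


Formula: Mean = sum / count
Sum = 4 + 3 + 3 + 2 + 5 + 5 + 1 = 23
Mean = 23 / 7 = 3.3

3.3


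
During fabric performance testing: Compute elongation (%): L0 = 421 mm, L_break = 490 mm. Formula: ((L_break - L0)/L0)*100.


Formula: Elongation (%) = ((L_break - L0) / L0) * 100
Step 1: Extension = 490 - 421 = 69 mm
Step 2: Elongation = (69 / 421) * 100
Step 3: Elongation = 0.163895 * 100 = 16.3895% ≈ 16.4%

16.4%


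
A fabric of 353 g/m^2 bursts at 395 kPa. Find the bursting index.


Formula: Bursting Index = Bursting Strength / Fabric GSM
BI = 395 kPa / 353 g/m^2
BI = 1.119 kPa/(g/m^2)

1.119 kPa/(g/m^2)


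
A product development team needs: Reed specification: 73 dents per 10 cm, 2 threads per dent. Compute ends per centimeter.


Formula: EPC = (dents per 10 cm * ends per dent) / 10
Step 1: Total ends per 10 cm = 73 * 2 = 146
Step 2: EPC = 146 / 10 = 14.6 ends/cm

14.6 ends/cm


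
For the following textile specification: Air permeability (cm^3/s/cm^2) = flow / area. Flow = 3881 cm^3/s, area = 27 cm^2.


Formula: Air Permeability = Airflow / Test Area
AP = 3881 cm^3/s / 27 cm^2
AP = 143.7 cm^3/s/cm^2

143.7 cm^3/s/cm^2


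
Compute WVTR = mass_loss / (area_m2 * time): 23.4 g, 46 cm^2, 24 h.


Formula: WVTR = mass_loss / (area * time)
Step 1: Convert area: 46 cm^2 = 0.0046 m^2
Step 2: WVTR = 23.4 g / (0.0046 m^2 * 24 h)
Step 3: WVTR = 23.4 / 0.1104 = 212.0 g/m^2/h

212.0 g/m^2/h


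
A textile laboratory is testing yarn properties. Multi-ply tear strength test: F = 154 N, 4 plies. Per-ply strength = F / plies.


Formula: Per-ply strength = Total force / Number of plies
Per-ply = 154 N / 4
Per-ply = 38.5 N

38.5 N


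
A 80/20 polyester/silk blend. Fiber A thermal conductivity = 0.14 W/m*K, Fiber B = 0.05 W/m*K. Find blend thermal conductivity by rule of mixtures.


Formula: Blend property = (fraction_A * property_A) + (fraction_B * property_B)
Step 1: Contribution A = 80/100 * 0.14 W/m*K = 0.112 W/m*K
Step 2: Contribution B = 20/100 * 0.05 W/m*K = 0.01 W/m*K
Step 3: Blend thermal conductivity = 0.112 + 0.01 = 0.122 W/m*K

0.122 W/m*K


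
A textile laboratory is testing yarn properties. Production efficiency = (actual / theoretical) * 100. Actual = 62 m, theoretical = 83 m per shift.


Formula: Efficiency% = (Actual output / Theoretical output) * 100
Efficiency% = (62 / 83) * 100
Efficiency% = 0.746988 * 100 = 74.6988% ≈ 74.7%

74.7%


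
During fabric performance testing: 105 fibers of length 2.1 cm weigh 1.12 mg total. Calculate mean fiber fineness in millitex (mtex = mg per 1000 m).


Formula: fineness (mtex) = mass (mg) / total length (km) = (mass_mg / total_length_m) * 1000
Step 1: Convert fiber length: 2.1 cm = 0.021 m
Step 2: Total fiber length = 105 * 0.021 = 2.205 m
Step 3: Linear density = 1.12 mg / 2.205 m = 0.5079 mg/m
Step 4: fineness = 0.5079 * 1000 = 507.9 mtex

507.9 mtex


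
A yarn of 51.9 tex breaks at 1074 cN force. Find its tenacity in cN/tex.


Formula: Tenacity = Breaking force / Linear density
Tenacity = 1074 cN / 51.9 tex
Tenacity = 20.69 cN/tex

20.69 cN/tex


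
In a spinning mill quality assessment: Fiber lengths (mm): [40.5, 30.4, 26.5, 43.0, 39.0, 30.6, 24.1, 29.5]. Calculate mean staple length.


Formula: Mean = sum of lengths / count
Sum = 40.5 + 30.4 + 26.5 + 43.0 + 39.0 + 30.6 + 24.1 + 29.5
Sum = 263.6 mm
Mean = 263.6 / 8 = 32.95 mm

32.95 mm


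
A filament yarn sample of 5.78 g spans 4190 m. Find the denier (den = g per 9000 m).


Formula: den = (mass_g / length_m) * 9000
Substituting: den = (5.78 / 4190) * 9000
Intermediate: 5.78 / 4190 = 0.00137947 g/m
den = 0.00137947 * 9000 = 12.4 denier

12.4 denier


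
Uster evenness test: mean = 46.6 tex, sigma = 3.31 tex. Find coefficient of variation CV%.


Formula: CV% = (standard deviation / mean) * 100
Step 1: Ratio = 3.31 / 46.6 = 0.07103
Step 2: CV% = 0.07103 * 100 = 7.103% ≈ 7.1%

7.1%


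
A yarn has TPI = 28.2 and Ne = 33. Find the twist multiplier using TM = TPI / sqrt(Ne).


Formula: TM = TPI / sqrt(Ne)
Step 1: sqrt(Ne) = sqrt(33) = 5.7446
Step 2: TM = 28.2 / 5.7446 = 4.91

4.91 TM


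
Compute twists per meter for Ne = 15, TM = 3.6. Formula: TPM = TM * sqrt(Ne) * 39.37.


Formula: TPM = TM * sqrt(Ne) * 39.37
Step 1: sqrt(Ne) = sqrt(15) = 3.873
Step 2: TM * sqrt(Ne) = 3.6 * 3.873 = 13.9428
Step 3: TPM = 13.9428 * 39.37 = 549 twists/m

549 twists/m


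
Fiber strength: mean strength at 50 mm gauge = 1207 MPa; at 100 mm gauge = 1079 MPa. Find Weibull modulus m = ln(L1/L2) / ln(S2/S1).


Formula: m = ln(L1/L2) / ln(S2/S1)
Step 1: ln(L1/L2) = ln(50/100) = -0.69315
Step 2: S2/S1 = 1079/1207 = 0.89395
Step 3: ln(S2/S1) = ln(0.89395) = -0.11211
Step 4: m = -0.69315 / -0.11211 = 6.18

6.18 (Weibull m)


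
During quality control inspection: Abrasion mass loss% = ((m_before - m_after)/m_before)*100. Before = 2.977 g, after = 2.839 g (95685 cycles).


Formula: Mass loss% = ((m_before - m_after) / m_before) * 100
Step 1: Mass loss = 2.977 - 2.839 = 0.138 g
Step 2: Ratio = 0.138 / 2.977 = 0.0463554
Step 3: Mass loss% = 0.0463554 * 100 = 4.63554% ≈ 4.64%

4.64%


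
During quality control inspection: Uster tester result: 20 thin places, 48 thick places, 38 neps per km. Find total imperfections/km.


Formula: Total = thin places + thick places + neps
Total = 20 + 48 + 38
Total = 106 imperfections/km

106 imperfections/km


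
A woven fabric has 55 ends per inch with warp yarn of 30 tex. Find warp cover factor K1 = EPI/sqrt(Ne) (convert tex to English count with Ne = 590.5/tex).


Formula: K1 = EPI / sqrt(Ne), with Ne = 590.5 / tex_warp
Step 1: Ne = 590.5 / 30 = 19.683
Step 2: sqrt(Ne) = sqrt(19.683) = 4.4366
Step 3: K1 = 55 / 4.4366 = 12.4

12.4


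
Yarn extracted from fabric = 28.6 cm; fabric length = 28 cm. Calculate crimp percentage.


Formula: Crimp% = ((L_yarn - L_fabric) / L_fabric) * 100
Step 1: Extension = 28.6 - 28 = 0.6 cm
Step 2: Crimp% = (0.6 / 28) * 100
Step 3: Crimp% = 0.021429 * 100 = 2.1429% ≈ 2.1%

2.1%


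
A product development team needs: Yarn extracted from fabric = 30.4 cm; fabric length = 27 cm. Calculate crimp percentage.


Formula: Crimp% = ((L_yarn - L_fabric) / L_fabric) * 100
Step 1: Extension = 30.4 - 27 = 3.4 cm
Step 2: Crimp% = (3.4 / 27) * 100
Step 3: Crimp% = 0.125926 * 100 = 12.5926% ≈ 12.6%

12.6%


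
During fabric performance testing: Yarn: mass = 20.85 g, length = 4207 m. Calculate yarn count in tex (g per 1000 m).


Formula: Tex = (mass_g / length_m) * 1000
Substituting: Tex = (20.85 / 4207) * 1000
Intermediate: 20.85 / 4207 = 0.00495603 g/m
Tex = 0.00495603 * 1000 = 4.96 tex

4.96 tex


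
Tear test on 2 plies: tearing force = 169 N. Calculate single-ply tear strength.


Formula: Per-ply strength = Total force / Number of plies
Per-ply = 169 N / 2
Per-ply = 84.5 N

84.5 N


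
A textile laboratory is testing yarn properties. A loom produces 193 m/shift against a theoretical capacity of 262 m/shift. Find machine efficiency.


Formula: Efficiency% = (Actual output / Theoretical output) * 100
Efficiency% = (193 / 262) * 100
Efficiency% = 0.736641 * 100 = 73.6641% ≈ 73.7%

73.7%


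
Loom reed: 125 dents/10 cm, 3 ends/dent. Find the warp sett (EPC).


Formula: EPC = (dents per 10 cm * ends per dent) / 10
Step 1: Total ends per 10 cm = 125 * 3 = 375
Step 2: EPC = 375 / 10 = 37.5 ends/cm

37.5 ends/cm


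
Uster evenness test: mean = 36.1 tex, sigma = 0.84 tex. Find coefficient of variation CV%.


Formula: CV% = (standard deviation / mean) * 100
Step 1: Ratio = 0.84 / 36.1 = 0.023269
Step 2: CV% = 0.023269 * 100 = 2.3269% ≈ 2.3%

2.3%


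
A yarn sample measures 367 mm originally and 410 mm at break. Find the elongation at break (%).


Formula: Elongation (%) = ((L_break - L0) / L0) * 100
Step 1: Extension = 410 - 367 = 43 mm
Step 2: Elongation = (43 / 367) * 100
Step 3: Elongation = 0.117166 * 100 = 11.7166% ≈ 11.7%

11.7%


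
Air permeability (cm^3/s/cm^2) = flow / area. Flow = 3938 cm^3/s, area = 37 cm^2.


Formula: Air Permeability = Airflow / Test Area
AP = 3938 cm^3/s / 37 cm^2
AP = 106.4 cm^3/s/cm^2

106.4 cm^3/s/cm^2


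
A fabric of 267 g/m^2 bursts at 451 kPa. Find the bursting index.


Formula: Bursting Index = Bursting Strength / Fabric GSM
BI = 451 kPa / 267 g/m^2
BI = 1.689 kPa/(g/m^2)

1.689 kPa/(g/m^2)


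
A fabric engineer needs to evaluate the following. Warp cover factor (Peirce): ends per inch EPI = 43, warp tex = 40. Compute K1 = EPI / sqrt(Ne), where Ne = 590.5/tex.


Formula: K1 = EPI / sqrt(Ne), with Ne = 590.5 / tex_warp
Step 1: Ne = 590.5 / 40 = 14.763
Step 2: sqrt(Ne) = sqrt(14.763) = 3.8423
Step 3: K1 = 43 / 3.8423 = 11.2

11.2


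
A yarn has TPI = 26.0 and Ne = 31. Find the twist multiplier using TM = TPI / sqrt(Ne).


Formula: TM = TPI / sqrt(Ne)
Step 1: sqrt(Ne) = sqrt(31) = 5.5678
Step 2: TM = 26.0 / 5.5678 = 4.67

4.67 TM


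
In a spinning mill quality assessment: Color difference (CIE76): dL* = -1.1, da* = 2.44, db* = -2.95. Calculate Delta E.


Formula: Delta E = sqrt(dL*^2 + da*^2 + db*^2)
Step 1: dL*^2 = (-1.1)^2 = 1.21
Step 2: da*^2 = 2.44^2 = 5.9536
Step 3: db*^2 = (-2.95)^2 = 8.7025
Step 4: Sum = 1.21 + 5.9536 + 8.7025 = 15.8661
Step 5: Delta E = sqrt(15.8661) = 3.98

3.98 Delta E


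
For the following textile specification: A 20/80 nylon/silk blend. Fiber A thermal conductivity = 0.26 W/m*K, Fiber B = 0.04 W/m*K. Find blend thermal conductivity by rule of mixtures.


Formula: Blend property = (fraction_A * property_A) + (fraction_B * property_B)
Step 1: Contribution A = 20/100 * 0.26 W/m*K = 0.052 W/m*K
Step 2: Contribution B = 80/100 * 0.04 W/m*K = 0.032 W/m*K
Step 3: Blend thermal conductivity = 0.052 + 0.032 = 0.084 W/m*K

0.084 W/m*K


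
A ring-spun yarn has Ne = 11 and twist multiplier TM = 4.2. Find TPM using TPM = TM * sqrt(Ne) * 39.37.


Formula: TPM = TM * sqrt(Ne) * 39.37
Step 1: sqrt(Ne) = sqrt(11) = 3.3166
Step 2: TM * sqrt(Ne) = 4.2 * 3.3166 = 13.9297
Step 3: TPM = 13.9297 * 39.37 = 548 twists/m

548 twists/m


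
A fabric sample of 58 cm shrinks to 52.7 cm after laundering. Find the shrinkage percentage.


Formula: Shrinkage% = ((L_before - L_after) / L_before) * 100
Step 1: Shrinkage = 58 - 52.7 = 5.3 cm
Step 2: Shrinkage% = (5.3 / 58) * 100
Step 3: Shrinkage% = 0.091379 * 100 = 9.1379% ≈ 9.1%

9.1%


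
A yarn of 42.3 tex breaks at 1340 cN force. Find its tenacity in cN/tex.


Formula: Tenacity = Breaking force / Linear density
Tenacity = 1340 cN / 42.3 tex
Tenacity = 31.68 cN/tex

31.68 cN/tex


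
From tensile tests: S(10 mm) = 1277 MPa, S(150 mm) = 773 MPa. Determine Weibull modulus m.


Formula: m = ln(L1/L2) / ln(S2/S1)
Step 1: ln(L1/L2) = ln(10/150) = -2.70805
Step 2: S2/S1 = 773/1277 = 0.60532
Step 3: ln(S2/S1) = ln(0.60532) = -0.50200
Step 4: m = -2.70805 / -0.50200 = 5.39

5.39 (Weibull m)


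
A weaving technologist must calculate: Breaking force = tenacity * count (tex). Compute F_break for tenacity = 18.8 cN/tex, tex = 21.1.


Formula: Breaking force = Tenacity * Linear density
F = 18.8 cN/tex * 21.1 tex
F = 396.68 cN

396.68 cN


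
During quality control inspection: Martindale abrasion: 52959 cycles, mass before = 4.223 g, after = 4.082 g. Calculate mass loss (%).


Formula: Mass loss% = ((m_before - m_after) / m_before) * 100
Step 1: Mass loss = 4.223 - 4.082 = 0.141 g
Step 2: Ratio = 0.141 / 4.223 = 0.0333886
Step 3: Mass loss% = 0.0333886 * 100 = 3.33886% ≈ 3.34%

3.34%


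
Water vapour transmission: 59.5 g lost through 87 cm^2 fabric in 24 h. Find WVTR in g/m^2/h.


Formula: WVTR = mass_loss / (area * time)
Step 1: Convert area: 87 cm^2 = 0.0087 m^2
Step 2: WVTR = 59.5 g / (0.0087 m^2 * 24 h)
Step 3: WVTR = 59.5 / 0.2088 = 285.0 g/m^2/h

285.0 g/m^2/h


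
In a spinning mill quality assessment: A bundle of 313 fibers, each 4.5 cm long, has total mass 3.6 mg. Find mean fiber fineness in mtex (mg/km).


Formula: fineness (mtex) = mass (mg) / total length (km) = (mass_mg / total_length_m) * 1000
Step 1: Convert fiber length: 4.5 cm = 0.045 m
Step 2: Total fiber length = 313 * 0.045 = 14.085 m
Step 3: Linear density = 3.6 mg / 14.085 m = 0.2556 mg/m
Step 4: fineness = 0.2556 * 1000 = 255.6 mtex

255.6 mtex


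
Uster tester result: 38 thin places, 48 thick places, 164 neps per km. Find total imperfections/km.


Formula: Total = thin places + thick places + neps
Total = 38 + 48 + 164
Total = 250 imperfections/km

250 imperfections/km


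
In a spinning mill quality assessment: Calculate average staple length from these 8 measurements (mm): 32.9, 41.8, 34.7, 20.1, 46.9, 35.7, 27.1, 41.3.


Formula: Mean = sum of lengths / count
Sum = 32.9 + 41.8 + 34.7 + 20.1 + 46.9 + 35.7 + 27.1 + 41.3
Sum = 280.5 mm
Mean = 280.5 / 8 = 35.06 mm

35.06 mm


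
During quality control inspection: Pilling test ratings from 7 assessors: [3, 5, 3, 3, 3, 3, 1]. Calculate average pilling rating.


Formula: Mean = sum / count
Sum = 3 + 5 + 3 + 3 + 3 + 3 + 1 = 21
Mean = 21 / 7 = 3.0

3.0


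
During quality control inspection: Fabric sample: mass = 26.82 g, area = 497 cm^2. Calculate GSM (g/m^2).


Formula: GSM = mass_g / area_m2
Step 1: Convert area: 497 cm^2 = 497 / 10000 = 0.0497 m^2
Step 2: GSM = 26.82 g / 0.0497 m^2 = 539.6 g/m^2

539.6 g/m^2


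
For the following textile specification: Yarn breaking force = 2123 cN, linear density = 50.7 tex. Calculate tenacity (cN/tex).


Formula: Tenacity = Breaking force / Linear density
Tenacity = 2123 cN / 50.7 tex
Tenacity = 41.87 cN/tex

41.87 cN/tex


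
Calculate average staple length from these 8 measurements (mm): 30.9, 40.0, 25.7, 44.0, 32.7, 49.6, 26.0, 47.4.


Formula: Mean = sum of lengths / count
Sum = 30.9 + 40.0 + 25.7 + 44.0 + 32.7 + 49.6 + 26.0 + 47.4
Sum = 296.3 mm
Mean = 296.3 / 8 = 37.04 mm

37.04 mm


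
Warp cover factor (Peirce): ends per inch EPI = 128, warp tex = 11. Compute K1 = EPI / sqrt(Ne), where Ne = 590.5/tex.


Formula: K1 = EPI / sqrt(Ne), with Ne = 590.5 / tex_warp
Step 1: Ne = 590.5 / 11 = 53.682
Step 2: sqrt(Ne) = sqrt(53.682) = 7.3268
Step 3: K1 = 128 / 7.3268 = 17.5

17.5


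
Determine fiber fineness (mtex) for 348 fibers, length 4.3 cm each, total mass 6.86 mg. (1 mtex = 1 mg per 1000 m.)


Formula: fineness (mtex) = mass (mg) / total length (km) = (mass_mg / total_length_m) * 1000
Step 1: Convert fiber length: 4.3 cm = 0.043 m
Step 2: Total fiber length = 348 * 0.043 = 14.964 m
Step 3: Linear density = 6.86 mg / 14.964 m = 0.4584 mg/m
Step 4: fineness = 0.4584 * 1000 = 458.4 mtex

458.4 mtex


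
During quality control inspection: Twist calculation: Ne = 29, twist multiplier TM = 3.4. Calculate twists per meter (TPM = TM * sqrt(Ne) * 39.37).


Formula: TPM = TM * sqrt(Ne) * 39.37
Step 1: sqrt(Ne) = sqrt(29) = 5.3852
Step 2: TM * sqrt(Ne) = 3.4 * 5.3852 = 18.3097
Step 3: TPM = 18.3097 * 39.37 = 721 twists/m

721 twists/m


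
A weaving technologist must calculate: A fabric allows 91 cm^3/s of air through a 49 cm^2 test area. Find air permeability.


Formula: Air Permeability = Airflow / Test Area
AP = 91 cm^3/s / 49 cm^2
AP = 1.9 cm^3/s/cm^2

1.9 cm^3/s/cm^2


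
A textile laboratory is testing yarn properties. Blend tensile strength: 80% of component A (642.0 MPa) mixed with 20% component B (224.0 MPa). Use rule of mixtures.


Formula: Blend property = (fraction_A * property_A) + (fraction_B * property_B)
Step 1: Contribution A = 80/100 * 642.0 MPa = 513.6 MPa
Step 2: Contribution B = 20/100 * 224.0 MPa = 44.8 MPa
Step 3: Blend tensile strength = 513.6 + 44.8 = 558.4 MPa

558.4 MPa


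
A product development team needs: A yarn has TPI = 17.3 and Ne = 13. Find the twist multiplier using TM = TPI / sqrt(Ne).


Formula: TM = TPI / sqrt(Ne)
Step 1: sqrt(Ne) = sqrt(13) = 3.6056
Step 2: TM = 17.3 / 3.6056 = 4.80

4.80 TM


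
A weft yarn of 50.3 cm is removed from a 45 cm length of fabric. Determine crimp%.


Formula: Crimp% = ((L_yarn - L_fabric) / L_fabric) * 100
Step 1: Extension = 50.3 - 45 = 5.3 cm
Step 2: Crimp% = (5.3 / 45) * 100
Step 3: Crimp% = 0.117778 * 100 = 11.7778% ≈ 11.8%

11.8%


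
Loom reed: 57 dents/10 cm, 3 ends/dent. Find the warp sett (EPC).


Formula: EPC = (dents per 10 cm * ends per dent) / 10
Step 1: Total ends per 10 cm = 57 * 3 = 171
Step 2: EPC = 171 / 10 = 17.1 ends/cm

17.1 ends/cm


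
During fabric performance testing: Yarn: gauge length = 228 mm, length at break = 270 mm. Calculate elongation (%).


Formula: Elongation (%) = ((L_break - L0) / L0) * 100
Step 1: Extension = 270 - 228 = 42 mm
Step 2: Elongation = (42 / 228) * 100
Step 3: Elongation = 0.184211 * 100 = 18.4211% ≈ 18.4%

18.4%


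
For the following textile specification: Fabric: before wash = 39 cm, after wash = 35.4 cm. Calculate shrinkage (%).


Formula: Shrinkage% = ((L_before - L_after) / L_before) * 100
Step 1: Shrinkage = 39 - 35.4 = 3.6 cm
Step 2: Shrinkage% = (3.6 / 39) * 100
Step 3: Shrinkage% = 0.092308 * 100 = 9.2308% ≈ 9.2%

9.2%


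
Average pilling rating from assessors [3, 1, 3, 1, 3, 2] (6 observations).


Formula: Mean = sum / count
Sum = 3 + 1 + 3 + 1 + 3 + 2 = 13
Mean = 13 / 6 = 2.2

2.2


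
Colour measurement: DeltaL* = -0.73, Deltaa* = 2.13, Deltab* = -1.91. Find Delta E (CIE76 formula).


Formula: Delta E = sqrt(dL*^2 + da*^2 + db*^2)
Step 1: dL*^2 = (-0.73)^2 = 0.5329
Step 2: da*^2 = 2.13^2 = 4.5369
Step 3: db*^2 = (-1.91)^2 = 3.6481
Step 4: Sum = 0.5329 + 4.5369 + 3.6481 = 8.7179
Step 5: Delta E = sqrt(8.7179) = 2.95

2.95 Delta E


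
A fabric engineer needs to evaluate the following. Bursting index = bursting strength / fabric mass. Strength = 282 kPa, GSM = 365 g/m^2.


Formula: Bursting Index = Bursting Strength / Fabric GSM
BI = 282 kPa / 365 g/m^2
BI = 0.773 kPa/(g/m^2)

0.773 kPa/(g/m^2)


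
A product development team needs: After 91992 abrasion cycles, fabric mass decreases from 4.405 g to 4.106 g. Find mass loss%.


Formula: Mass loss% = ((m_before - m_after) / m_before) * 100
Step 1: Mass loss = 4.405 - 4.106 = 0.299 g
Step 2: Ratio = 0.299 / 4.405 = 0.0678774
Step 3: Mass loss% = 0.0678774 * 100 = 6.78774% ≈ 6.79%

6.79%


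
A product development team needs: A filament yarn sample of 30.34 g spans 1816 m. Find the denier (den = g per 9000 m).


Formula: den = (mass_g / length_m) * 9000
Substituting: den = (30.34 / 1816) * 9000
Intermediate: 30.34 / 1816 = 0.01670705 g/m
den = 0.01670705 * 9000 = 150.4 denier

150.4 denier


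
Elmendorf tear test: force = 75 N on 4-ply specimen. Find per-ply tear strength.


Formula: Per-ply strength = Total force / Number of plies
Per-ply = 75 N / 4
Per-ply = 18.75 N

18.75 N


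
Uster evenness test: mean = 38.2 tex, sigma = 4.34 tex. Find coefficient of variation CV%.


Formula: CV% = (standard deviation / mean) * 100
Step 1: Ratio = 4.34 / 38.2 = 0.113613
Step 2: CV% = 0.113613 * 100 = 11.3613% ≈ 11.4%

11.4%


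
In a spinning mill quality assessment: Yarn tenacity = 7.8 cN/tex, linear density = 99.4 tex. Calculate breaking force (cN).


Formula: Breaking force = Tenacity * Linear density
F = 7.8 cN/tex * 99.4 tex
F = 775.32 cN

775.32 cN


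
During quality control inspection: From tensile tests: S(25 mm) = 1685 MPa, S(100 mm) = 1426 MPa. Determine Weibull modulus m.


Formula: m = ln(L1/L2) / ln(S2/S1)
Step 1: ln(L1/L2) = ln(25/100) = -1.38629
Step 2: S2/S1 = 1426/1685 = 0.84629
Step 3: ln(S2/S1) = ln(0.84629) = -0.16689
Step 4: m = -1.38629 / -0.16689 = 8.31

8.31 (Weibull m)


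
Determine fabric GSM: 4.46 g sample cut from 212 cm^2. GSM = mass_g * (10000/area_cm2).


Formula: GSM = mass_g / area_m2
Step 1: Convert area: 212 cm^2 = 212 / 10000 = 0.0212 m^2
Step 2: GSM = 4.46 g / 0.0212 m^2 = 210.4 g/m^2

210.4 g/m^2


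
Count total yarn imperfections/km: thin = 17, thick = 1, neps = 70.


Formula: Total = thin places + thick places + neps
Total = 17 + 1 + 70
Total = 88 imperfections/km

88 imperfections/km


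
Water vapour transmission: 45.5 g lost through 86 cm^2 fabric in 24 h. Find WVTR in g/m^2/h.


Formula: WVTR = mass_loss / (area * time)
Step 1: Convert area: 86 cm^2 = 0.0086 m^2
Step 2: WVTR = 45.5 g / (0.0086 m^2 * 24 h)
Step 3: WVTR = 45.5 / 0.2064 = 220.4 g/m^2/h

220.4 g/m^2/h


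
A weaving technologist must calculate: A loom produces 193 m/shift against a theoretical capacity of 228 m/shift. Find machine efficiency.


Formula: Efficiency% = (Actual output / Theoretical output) * 100
Efficiency% = (193 / 228) * 100
Efficiency% = 0.846491 * 100 = 84.6491% ≈ 84.6%

84.6%


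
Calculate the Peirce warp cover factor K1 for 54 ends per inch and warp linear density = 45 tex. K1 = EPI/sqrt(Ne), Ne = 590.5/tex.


Formula: K1 = EPI / sqrt(Ne), with Ne = 590.5 / tex_warp
Step 1: Ne = 590.5 / 45 = 13.122
Step 2: sqrt(Ne) = sqrt(13.122) = 3.6224
Step 3: K1 = 54 / 3.6224 = 14.9

14.9


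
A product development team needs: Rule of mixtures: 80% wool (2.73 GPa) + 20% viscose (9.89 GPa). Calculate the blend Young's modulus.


Formula: Blend property = (fraction_A * property_A) + (fraction_B * property_B)
Step 1: Contribution A = 80/100 * 2.73 GPa = 2.184 GPa
Step 2: Contribution B = 20/100 * 9.89 GPa = 1.978 GPa
Step 3: Blend Young's modulus = 2.184 + 1.978 = 4.162 GPa

4.162 GPa


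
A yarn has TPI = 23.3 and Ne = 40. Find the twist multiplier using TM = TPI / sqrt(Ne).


Formula: TM = TPI / sqrt(Ne)
Step 1: sqrt(Ne) = sqrt(40) = 6.3246
Step 2: TM = 23.3 / 6.3246 = 3.68

3.68 TM


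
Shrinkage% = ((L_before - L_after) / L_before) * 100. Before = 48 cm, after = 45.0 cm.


Formula: Shrinkage% = ((L_before - L_after) / L_before) * 100
Step 1: Shrinkage = 48 - 45.0 = 3.0 cm
Step 2: Shrinkage% = (3.0 / 48) * 100
Step 3: Shrinkage% = 0.0625 * 100 = 6.25% ≈ 6.3%

6.3%


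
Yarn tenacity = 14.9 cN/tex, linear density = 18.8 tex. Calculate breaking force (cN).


Formula: Breaking force = Tenacity * Linear density
F = 14.9 cN/tex * 18.8 tex
F = 280.12 cN

280.12 cN


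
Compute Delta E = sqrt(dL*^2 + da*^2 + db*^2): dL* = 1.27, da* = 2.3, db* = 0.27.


Formula: Delta E = sqrt(dL*^2 + da*^2 + db*^2)
Step 1: dL*^2 = 1.27^2 = 1.6129
Step 2: da*^2 = 2.3^2 = 5.29
Step 3: db*^2 = 0.27^2 = 0.0729
Step 4: Sum = 1.6129 + 5.29 + 0.0729 = 6.9758
Step 5: Delta E = sqrt(6.9758) = 2.64

2.64 Delta E


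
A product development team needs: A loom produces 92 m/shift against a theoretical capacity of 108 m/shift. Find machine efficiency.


Formula: Efficiency% = (Actual output / Theoretical output) * 100
Efficiency% = (92 / 108) * 100
Efficiency% = 0.851852 * 100 = 85.1852% ≈ 85.2%

85.2%


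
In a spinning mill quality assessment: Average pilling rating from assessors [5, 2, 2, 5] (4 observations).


Formula: Mean = sum / count
Sum = 5 + 2 + 2 + 5 = 14
Mean = 14 / 4 = 3.5

3.5


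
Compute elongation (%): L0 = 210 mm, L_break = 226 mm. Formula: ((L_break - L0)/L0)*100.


Formula: Elongation (%) = ((L_break - L0) / L0) * 100
Step 1: Extension = 226 - 210 = 16 mm
Step 2: Elongation = (16 / 210) * 100
Step 3: Elongation = 0.07619 * 100 = 7.619% ≈ 7.6%

7.6%


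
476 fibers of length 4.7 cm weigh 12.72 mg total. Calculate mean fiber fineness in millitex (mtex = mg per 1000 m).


Formula: fineness (mtex) = mass (mg) / total length (km) = (mass_mg / total_length_m) * 1000
Step 1: Convert fiber length: 4.7 cm = 0.047 m
Step 2: Total fiber length = 476 * 0.047 = 22.372 m
Step 3: Linear density = 12.72 mg / 22.372 m = 0.5686 mg/m
Step 4: fineness = 0.5686 * 1000 = 568.6 mtex

568.6 mtex


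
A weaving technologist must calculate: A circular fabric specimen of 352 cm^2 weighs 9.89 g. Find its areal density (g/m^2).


Formula: GSM = mass_g / area_m2
Step 1: Convert area: 352 cm^2 = 352 / 10000 = 0.0352 m^2
Step 2: GSM = 9.89 g / 0.0352 m^2 = 281.0 g/m^2

281.0 g/m^2


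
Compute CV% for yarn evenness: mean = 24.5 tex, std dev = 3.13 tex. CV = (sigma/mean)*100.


Formula: CV% = (standard deviation / mean) * 100
Step 1: Ratio = 3.13 / 24.5 = 0.127755
Step 2: CV% = 0.127755 * 100 = 12.7755% ≈ 12.8%

12.8%


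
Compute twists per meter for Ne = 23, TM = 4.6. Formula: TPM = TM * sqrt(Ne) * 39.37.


Formula: TPM = TM * sqrt(Ne) * 39.37
Step 1: sqrt(Ne) = sqrt(23) = 4.7958
Step 2: TM * sqrt(Ne) = 4.6 * 4.7958 = 22.0607
Step 3: TPM = 22.0607 * 39.37 = 869 twists/m

869 twists/m


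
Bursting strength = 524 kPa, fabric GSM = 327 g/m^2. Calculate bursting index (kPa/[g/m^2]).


Formula: Bursting Index = Bursting Strength / Fabric GSM
BI = 524 kPa / 327 g/m^2
BI = 1.602 kPa/(g/m^2)

1.602 kPa/(g/m^2)


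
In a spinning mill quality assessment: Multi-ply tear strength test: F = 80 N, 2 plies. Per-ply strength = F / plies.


Formula: Per-ply strength = Total force / Number of plies
Per-ply = 80 N / 2
Per-ply = 40 N

40 N


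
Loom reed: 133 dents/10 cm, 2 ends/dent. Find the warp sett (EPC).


Formula: EPC = (dents per 10 cm * ends per dent) / 10
Step 1: Total ends per 10 cm = 133 * 2 = 266
Step 2: EPC = 266 / 10 = 26.6 ends/cm

26.6 ends/cm


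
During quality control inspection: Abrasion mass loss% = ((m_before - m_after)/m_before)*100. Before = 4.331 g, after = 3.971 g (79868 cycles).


Formula: Mass loss% = ((m_before - m_after) / m_before) * 100
Step 1: Mass loss = 4.331 - 3.971 = 0.36 g
Step 2: Ratio = 0.36 / 4.331 = 0.0831217
Step 3: Mass loss% = 0.0831217 * 100 = 8.31217% ≈ 8.31%

8.31%


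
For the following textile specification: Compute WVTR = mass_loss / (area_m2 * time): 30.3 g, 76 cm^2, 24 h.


Formula: WVTR = mass_loss / (area * time)
Step 1: Convert area: 76 cm^2 = 0.0076 m^2
Step 2: WVTR = 30.3 g / (0.0076 m^2 * 24 h)
Step 3: WVTR = 30.3 / 0.1824 = 166.1 g/m^2/h

166.1 g/m^2/h


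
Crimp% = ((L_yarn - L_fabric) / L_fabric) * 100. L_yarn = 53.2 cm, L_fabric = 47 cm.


Formula: Crimp% = ((L_yarn - L_fabric) / L_fabric) * 100
Step 1: Extension = 53.2 - 47 = 6.2 cm
Step 2: Crimp% = (6.2 / 47) * 100
Step 3: Crimp% = 0.131915 * 100 = 13.1915% ≈ 13.2%

13.2%


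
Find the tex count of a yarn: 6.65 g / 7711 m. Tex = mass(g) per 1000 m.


Formula: Tex = (mass_g / length_m) * 1000
Substituting: Tex = (6.65 / 7711) * 1000
Intermediate: 6.65 / 7711 = 0.0008624 g/m
Tex = 0.0008624 * 1000 = 0.86 tex

0.86 tex


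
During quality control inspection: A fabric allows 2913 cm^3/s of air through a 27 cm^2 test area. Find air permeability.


Formula: Air Permeability = Airflow / Test Area
AP = 2913 cm^3/s / 27 cm^2
AP = 107.9 cm^3/s/cm^2

107.9 cm^3/s/cm^2


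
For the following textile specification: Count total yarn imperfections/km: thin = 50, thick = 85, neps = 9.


Formula: Total = thin places + thick places + neps
Total = 50 + 85 + 9
Total = 144 imperfections/km

144 imperfections/km


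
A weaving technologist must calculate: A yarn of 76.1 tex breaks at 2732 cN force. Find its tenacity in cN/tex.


Formula: Tenacity = Breaking force / Linear density
Tenacity = 2732 cN / 76.1 tex
Tenacity = 35.90 cN/tex

35.90 cN/tex


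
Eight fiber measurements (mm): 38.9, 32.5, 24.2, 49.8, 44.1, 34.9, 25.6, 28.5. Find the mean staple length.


Formula: Mean = sum of lengths / count
Sum = 38.9 + 32.5 + 24.2 + 49.8 + 44.1 + 34.9 + 25.6 + 28.5
Sum = 278.5 mm
Mean = 278.5 / 8 = 34.81 mm

34.81 mm


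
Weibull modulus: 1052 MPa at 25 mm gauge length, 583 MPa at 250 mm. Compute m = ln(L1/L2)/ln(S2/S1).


Formula: m = ln(L1/L2) / ln(S2/S1)
Step 1: ln(L1/L2) = ln(25/250) = -2.30259
Step 2: S2/S1 = 583/1052 = 0.55418
Step 3: ln(S2/S1) = ln(0.55418) = -0.59027
Step 4: m = -2.30259 / -0.59027 = 3.90

3.90 (Weibull m)


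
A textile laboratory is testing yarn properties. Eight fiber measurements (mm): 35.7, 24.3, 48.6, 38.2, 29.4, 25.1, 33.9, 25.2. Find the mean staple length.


Formula: Mean = sum of lengths / count
Sum = 35.7 + 24.3 + 48.6 + 38.2 + 29.4 + 25.1 + 33.9 + 25.2
Sum = 260.4 mm
Mean = 260.4 / 8 = 32.55 mm

32.55 mm
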